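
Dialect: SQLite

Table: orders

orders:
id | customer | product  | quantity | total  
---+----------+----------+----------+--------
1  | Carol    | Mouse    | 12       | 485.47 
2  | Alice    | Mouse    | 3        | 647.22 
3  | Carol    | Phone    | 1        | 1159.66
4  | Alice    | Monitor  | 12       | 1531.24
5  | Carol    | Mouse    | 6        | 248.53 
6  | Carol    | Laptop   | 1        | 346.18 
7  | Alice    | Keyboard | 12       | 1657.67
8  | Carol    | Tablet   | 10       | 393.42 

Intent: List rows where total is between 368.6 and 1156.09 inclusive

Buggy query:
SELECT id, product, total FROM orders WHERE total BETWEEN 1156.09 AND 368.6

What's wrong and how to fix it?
Bug: BETWEEN expects the lower bound first; with 1156.09 AND 368.6 the range is empty

Fix: Write BETWEEN 368.6 AND 1156.09

Corrected query:
SELECT id, product, total FROM orders WHERE total BETWEEN 368.6 AND 1156.09

Result:
id | product | total 
---+---------+-------
1  | Mouse   | 485.47
2  | Mouse   | 647.22
8  | Tablet  | 393.42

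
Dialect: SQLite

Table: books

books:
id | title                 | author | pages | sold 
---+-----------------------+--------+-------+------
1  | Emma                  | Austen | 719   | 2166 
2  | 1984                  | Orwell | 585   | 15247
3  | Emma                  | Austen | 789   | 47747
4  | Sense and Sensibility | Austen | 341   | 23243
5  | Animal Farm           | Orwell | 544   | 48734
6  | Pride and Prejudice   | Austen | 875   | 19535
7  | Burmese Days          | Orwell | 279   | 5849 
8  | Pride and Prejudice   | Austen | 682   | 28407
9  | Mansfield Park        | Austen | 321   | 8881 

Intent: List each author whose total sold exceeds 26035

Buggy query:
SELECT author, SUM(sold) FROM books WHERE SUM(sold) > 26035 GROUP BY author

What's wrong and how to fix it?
Bug: WHERE runs before GROUP BY, so aggregates aren't available there

Fix: Move the aggregate condition to a HAVING clause

Corrected query:
SELECT author, SUM(sold) FROM books GROUP BY author HAVING SUM(sold) > 26035

Result:
author | SUM(sold)
-------+----------
Austen | 129979   
Orwell | 69830    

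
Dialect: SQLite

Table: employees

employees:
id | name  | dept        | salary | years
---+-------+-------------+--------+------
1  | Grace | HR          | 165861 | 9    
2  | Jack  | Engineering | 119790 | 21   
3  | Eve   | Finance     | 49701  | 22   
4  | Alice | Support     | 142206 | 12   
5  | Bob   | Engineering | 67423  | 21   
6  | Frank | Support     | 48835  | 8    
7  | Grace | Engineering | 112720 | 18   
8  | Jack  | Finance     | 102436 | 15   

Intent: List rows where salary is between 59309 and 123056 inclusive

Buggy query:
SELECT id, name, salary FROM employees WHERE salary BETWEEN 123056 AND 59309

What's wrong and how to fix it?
Bug: The bounds are reversed; BETWEEN a AND b requires a <= b to match anything

Fix: Write BETWEEN 59309 AND 123056

Corrected query:
SELECT id, name, salary FROM employees WHERE salary BETWEEN 59309 AND 123056

Result:
id | name  | salary
---+-------+-------
2  | Jack  | 119790
5  | Bob   | 67423 
7  | Grace | 112720
8  | Jack  | 102436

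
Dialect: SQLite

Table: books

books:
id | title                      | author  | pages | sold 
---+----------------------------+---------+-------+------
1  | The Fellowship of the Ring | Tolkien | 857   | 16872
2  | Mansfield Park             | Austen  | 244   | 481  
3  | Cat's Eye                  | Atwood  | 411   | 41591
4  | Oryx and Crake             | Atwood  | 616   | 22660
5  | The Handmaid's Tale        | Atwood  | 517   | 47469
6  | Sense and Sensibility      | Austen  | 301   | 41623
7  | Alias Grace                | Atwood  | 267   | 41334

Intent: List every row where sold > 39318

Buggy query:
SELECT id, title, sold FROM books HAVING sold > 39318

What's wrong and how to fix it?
Bug: This is a non-aggregate query (no GROUP BY, no aggregates), so in SQLite the HAVING clause is invalid here; a row-level condition belongs in WHERE

Fix: Use WHERE for row-level filtering

Corrected query:
SELECT id, title, sold FROM books WHERE sold > 39318

Result:
id | title                 | sold 
---+-----------------------+------
3  | Cat's Eye             | 41591
5  | The Handmaid's Tale   | 47469
6  | Sense and Sensibility | 41623
7  | Alias Grace           | 41334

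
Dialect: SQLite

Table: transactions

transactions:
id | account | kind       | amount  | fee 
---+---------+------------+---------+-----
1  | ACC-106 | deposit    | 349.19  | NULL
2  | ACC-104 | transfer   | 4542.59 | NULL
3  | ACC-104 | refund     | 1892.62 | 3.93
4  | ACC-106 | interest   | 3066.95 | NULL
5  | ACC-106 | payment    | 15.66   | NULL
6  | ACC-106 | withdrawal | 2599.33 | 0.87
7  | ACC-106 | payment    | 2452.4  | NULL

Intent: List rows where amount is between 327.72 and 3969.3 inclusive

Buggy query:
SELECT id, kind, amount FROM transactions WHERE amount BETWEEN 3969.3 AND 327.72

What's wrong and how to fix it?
Bug: The bounds are reversed; BETWEEN a AND b requires a <= b to match anything

Fix: Swap the bounds so the smaller value comes first

Corrected query:
SELECT id, kind, amount FROM transactions WHERE amount BETWEEN 327.72 AND 3969.3

Result:
id | kind       | amount 
---+------------+--------
1  | deposit    | 349.19 
3  | refund     | 1892.62
4  | interest   | 3066.95
6  | withdrawal | 2599.33
7  | payment    | 2452.4 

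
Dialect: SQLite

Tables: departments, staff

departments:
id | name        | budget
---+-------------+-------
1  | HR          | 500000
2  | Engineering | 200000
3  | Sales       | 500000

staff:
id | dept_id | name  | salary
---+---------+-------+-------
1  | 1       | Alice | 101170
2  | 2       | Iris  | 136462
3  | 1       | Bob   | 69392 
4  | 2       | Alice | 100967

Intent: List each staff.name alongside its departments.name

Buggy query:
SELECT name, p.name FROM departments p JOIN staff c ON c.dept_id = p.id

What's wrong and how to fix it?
Bug: Both tables have a 'name' column; the unqualified reference is ambiguous

Fix: Prefix ambiguous columns with the table alias

Corrected query:
SELECT c.name, p.name FROM departments p JOIN staff c ON c.dept_id = p.id

Result:
name  | name       
------+------------
Alice | HR         
Iris  | Engineering
Bob   | HR         
Alice | Engineering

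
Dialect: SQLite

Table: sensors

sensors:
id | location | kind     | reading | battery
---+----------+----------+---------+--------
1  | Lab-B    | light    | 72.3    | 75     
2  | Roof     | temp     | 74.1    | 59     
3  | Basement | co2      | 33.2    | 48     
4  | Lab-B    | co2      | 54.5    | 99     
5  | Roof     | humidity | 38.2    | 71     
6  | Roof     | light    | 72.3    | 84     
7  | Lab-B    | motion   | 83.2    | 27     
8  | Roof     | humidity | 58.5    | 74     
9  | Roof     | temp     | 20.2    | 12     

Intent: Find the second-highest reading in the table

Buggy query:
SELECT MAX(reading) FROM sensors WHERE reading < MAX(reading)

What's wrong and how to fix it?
Bug: The inner MAX is an aggregate inside WHERE, which is not allowed

Fix: Put the inner MAX in a scalar subquery

Corrected query:
SELECT MAX(reading) FROM sensors WHERE reading < (SELECT MAX(reading) FROM sensors)

Result:
MAX(reading)
------------
74.1        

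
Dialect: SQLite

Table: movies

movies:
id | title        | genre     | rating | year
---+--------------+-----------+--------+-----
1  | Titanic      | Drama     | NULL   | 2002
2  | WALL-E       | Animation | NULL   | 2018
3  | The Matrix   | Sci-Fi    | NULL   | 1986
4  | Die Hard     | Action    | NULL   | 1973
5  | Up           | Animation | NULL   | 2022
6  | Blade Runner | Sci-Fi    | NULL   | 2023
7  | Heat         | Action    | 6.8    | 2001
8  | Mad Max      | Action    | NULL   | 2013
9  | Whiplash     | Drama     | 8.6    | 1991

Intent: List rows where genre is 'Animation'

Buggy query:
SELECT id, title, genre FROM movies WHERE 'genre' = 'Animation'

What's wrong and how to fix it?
Bug: 'genre' in single quotes is a string literal, not the column; the comparison is literal-vs-literal and never true

Fix: Reference the column as genre without single quotes

Corrected query:
SELECT id, title, genre FROM movies WHERE genre = 'Animation'

Result:
id | title  | genre    
---+--------+----------
2  | WALL-E | Animation
5  | Up     | Animation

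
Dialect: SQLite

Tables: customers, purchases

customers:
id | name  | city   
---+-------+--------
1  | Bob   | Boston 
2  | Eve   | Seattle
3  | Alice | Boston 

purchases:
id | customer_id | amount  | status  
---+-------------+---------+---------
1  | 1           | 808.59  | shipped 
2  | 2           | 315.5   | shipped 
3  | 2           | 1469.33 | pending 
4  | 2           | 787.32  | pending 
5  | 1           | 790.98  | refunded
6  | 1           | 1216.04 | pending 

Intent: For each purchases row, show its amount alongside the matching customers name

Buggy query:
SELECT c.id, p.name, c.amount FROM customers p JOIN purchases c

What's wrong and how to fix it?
Bug: JOIN with no ON clause produces a cartesian product; every purchases row pairs with every customers row

Fix: Add ON c.customer_id = p.id to the JOIN

Corrected query:
SELECT c.id, p.name, c.amount FROM customers p JOIN purchases c ON c.customer_id = p.id

Result:
id | name | amount 
---+------+--------
1  | Bob  | 808.59 
2  | Eve  | 315.5  
3  | Eve  | 1469.33
4  | Eve  | 787.32 
5  | Bob  | 790.98 
6  | Bob  | 1216.04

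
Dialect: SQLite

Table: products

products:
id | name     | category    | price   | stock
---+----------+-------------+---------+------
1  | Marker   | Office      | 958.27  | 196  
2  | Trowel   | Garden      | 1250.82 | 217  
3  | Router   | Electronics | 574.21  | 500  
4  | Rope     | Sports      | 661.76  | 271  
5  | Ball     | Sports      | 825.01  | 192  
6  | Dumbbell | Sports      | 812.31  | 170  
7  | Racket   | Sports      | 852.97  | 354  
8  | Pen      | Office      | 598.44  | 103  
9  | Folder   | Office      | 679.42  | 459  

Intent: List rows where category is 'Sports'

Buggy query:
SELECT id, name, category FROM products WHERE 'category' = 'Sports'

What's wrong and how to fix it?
Bug: 'category' in single quotes is a string literal, not the column; the comparison is literal-vs-literal and never true

Fix: Remove the quotes around the column name (or use double quotes for an identifier)

Corrected query:
SELECT id, name, category FROM products WHERE category = 'Sports'

Result:
id | name     | category
---+----------+---------
4  | Rope     | Sports  
5  | Ball     | Sports  
6  | Dumbbell | Sports  
7  | Racket   | Sports  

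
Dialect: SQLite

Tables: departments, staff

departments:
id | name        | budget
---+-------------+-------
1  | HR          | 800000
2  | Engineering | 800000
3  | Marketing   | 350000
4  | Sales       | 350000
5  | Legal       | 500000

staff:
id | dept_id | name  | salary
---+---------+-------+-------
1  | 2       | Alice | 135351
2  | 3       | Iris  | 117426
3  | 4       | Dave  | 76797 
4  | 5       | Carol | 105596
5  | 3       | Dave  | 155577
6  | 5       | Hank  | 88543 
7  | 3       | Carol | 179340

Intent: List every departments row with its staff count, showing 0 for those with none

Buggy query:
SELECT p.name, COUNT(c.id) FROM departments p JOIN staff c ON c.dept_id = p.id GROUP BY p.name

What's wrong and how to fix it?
Bug: INNER JOIN drops departments rows that have no matching staff rows

Fix: Switch to LEFT JOIN to retain unmatched parent rows

Corrected query:
SELECT p.name, COUNT(c.id) FROM departments p LEFT JOIN staff c ON c.dept_id = p.id GROUP BY p.name

Result:
name        | COUNT(c.id)
------------+------------
Engineering | 1          
HR          | 0          
Legal       | 2          
Marketing   | 3          
Sales       | 1          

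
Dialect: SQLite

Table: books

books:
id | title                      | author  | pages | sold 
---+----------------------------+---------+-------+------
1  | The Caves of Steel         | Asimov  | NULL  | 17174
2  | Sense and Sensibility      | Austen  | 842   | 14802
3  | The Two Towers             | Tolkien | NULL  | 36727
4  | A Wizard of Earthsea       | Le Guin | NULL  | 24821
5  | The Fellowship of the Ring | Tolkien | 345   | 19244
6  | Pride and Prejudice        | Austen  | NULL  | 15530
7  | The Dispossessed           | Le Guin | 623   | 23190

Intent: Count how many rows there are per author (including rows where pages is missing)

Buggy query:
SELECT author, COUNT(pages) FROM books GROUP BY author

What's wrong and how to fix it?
Bug: COUNT(column) counts non-NULL values only; rows with NULL pages aren't counted

Fix: Use COUNT(*) to count all rows regardless of NULL

Corrected query:
SELECT author, COUNT(*) FROM books GROUP BY author

Result:
author  | COUNT(*)
--------+---------
Asimov  | 1       
Austen  | 2       
Le Guin | 2       
Tolkien | 2       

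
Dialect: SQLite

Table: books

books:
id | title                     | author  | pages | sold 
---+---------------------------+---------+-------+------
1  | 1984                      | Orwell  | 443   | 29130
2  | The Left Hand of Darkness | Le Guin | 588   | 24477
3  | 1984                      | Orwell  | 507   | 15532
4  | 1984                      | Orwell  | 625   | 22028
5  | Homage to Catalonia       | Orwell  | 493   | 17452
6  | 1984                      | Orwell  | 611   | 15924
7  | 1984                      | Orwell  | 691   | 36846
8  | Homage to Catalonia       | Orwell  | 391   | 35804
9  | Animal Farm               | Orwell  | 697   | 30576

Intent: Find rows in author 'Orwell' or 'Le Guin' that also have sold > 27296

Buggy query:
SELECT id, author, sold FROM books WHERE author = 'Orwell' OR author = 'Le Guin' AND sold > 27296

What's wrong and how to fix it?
Bug: Without parentheses, AND is evaluated before OR, so the sold filter only applies to the 'Le Guin' branch

Fix: Add parentheses around the OR so the AND applies to both alternatives

Corrected query:
SELECT id, author, sold FROM books WHERE (author = 'Orwell' OR author = 'Le Guin') AND sold > 27296

Result:
id | author | sold 
---+--------+------
1  | Orwell | 29130
7  | Orwell | 36846
8  | Orwell | 35804
9  | Orwell | 30576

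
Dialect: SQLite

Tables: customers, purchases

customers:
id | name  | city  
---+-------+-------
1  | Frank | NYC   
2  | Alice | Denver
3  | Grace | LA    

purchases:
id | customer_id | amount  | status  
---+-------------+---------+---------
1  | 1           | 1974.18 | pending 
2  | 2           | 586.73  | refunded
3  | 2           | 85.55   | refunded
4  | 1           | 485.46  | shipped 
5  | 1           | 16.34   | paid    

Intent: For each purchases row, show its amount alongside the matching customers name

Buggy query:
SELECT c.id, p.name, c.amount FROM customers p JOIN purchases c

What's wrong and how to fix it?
Bug: Missing join condition: each purchases row is matched to all customers rows instead of just its own

Fix: Specify the join condition linking the foreign key to the parent id

Corrected query:
SELECT c.id, p.name, c.amount FROM customers p JOIN purchases c ON c.customer_id = p.id

Result:
id | name  | amount 
---+-------+--------
1  | Frank | 1974.18
2  | Alice | 586.73 
3  | Alice | 85.55  
4  | Frank | 485.46 
5  | Frank | 16.34  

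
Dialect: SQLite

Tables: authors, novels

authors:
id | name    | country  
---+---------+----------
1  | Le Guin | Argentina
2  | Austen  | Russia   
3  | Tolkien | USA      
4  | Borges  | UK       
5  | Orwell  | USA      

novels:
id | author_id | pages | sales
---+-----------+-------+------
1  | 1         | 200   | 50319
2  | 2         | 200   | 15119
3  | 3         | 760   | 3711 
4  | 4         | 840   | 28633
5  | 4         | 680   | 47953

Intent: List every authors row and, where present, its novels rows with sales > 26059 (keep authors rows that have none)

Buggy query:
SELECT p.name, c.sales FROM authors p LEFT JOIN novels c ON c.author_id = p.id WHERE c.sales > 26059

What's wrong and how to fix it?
Bug: A WHERE condition on the right-hand table after LEFT JOIN drops unmatched parents

Fix: Move the right-table condition into the ON clause so unmatched parents are kept

Corrected query:
SELECT p.name, c.sales FROM authors p LEFT JOIN novels c ON c.author_id = p.id AND c.sales > 26059

Result:
name    | sales
--------+------
Le Guin | 50319
Austen  | NULL 
Tolkien | NULL 
Borges  | 28633
Borges  | 47953
Orwell  | NULL 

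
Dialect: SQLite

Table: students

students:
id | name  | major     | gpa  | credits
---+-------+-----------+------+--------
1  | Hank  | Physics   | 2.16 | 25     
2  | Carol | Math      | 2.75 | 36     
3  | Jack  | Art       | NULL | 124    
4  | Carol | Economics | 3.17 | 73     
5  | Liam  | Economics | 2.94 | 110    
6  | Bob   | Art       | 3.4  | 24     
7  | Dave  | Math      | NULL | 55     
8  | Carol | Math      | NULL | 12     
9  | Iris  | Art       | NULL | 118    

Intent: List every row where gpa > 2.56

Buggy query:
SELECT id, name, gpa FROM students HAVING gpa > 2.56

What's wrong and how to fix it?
Bug: HAVING filters the output of aggregation, but this query has no GROUP BY and no aggregate functions, so SQLite rejects it (HAVING clause on a non-aggregate query); the condition here is per row

Fix: Replace HAVING with WHERE since the condition applies to individual rows

Corrected query:
SELECT id, name, gpa FROM students WHERE gpa > 2.56

Result:
id | name  | gpa 
---+-------+-----
2  | Carol | 2.75
4  | Carol | 3.17
5  | Liam  | 2.94
6  | Bob   | 3.4 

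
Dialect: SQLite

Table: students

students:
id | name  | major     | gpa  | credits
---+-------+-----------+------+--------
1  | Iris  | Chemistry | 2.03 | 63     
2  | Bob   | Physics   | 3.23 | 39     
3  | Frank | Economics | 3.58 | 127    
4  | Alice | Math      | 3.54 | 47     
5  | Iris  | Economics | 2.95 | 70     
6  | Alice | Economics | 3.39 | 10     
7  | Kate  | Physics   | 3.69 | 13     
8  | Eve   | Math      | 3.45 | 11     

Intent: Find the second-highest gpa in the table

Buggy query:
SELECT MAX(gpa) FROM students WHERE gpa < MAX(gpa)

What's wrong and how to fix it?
Bug: MAX(gpa) on the right of the comparison is an aggregate-in-WHERE error

Fix: Put the inner MAX in a scalar subquery

Corrected query:
SELECT MAX(gpa) FROM students WHERE gpa < (SELECT MAX(gpa) FROM students)

Result:
MAX(gpa)
--------
3.58    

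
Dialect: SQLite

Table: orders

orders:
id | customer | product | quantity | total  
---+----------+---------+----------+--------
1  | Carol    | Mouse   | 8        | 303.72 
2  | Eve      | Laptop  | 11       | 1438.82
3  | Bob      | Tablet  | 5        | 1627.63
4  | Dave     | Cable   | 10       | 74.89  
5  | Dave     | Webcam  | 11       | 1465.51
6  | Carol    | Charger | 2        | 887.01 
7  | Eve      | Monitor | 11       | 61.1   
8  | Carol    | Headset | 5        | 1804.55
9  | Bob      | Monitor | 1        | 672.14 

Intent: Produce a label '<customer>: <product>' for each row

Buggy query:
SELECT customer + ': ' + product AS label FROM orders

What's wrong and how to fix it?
Bug: SQLite uses || for string concatenation; + coerces text to numbers (yielding 0)

Fix: Replace + with || to concatenate text

Corrected query:
SELECT customer || ': ' || product AS label FROM orders

Result:
label         
--------------
Carol: Mouse  
Eve: Laptop   
Bob: Tablet   
Dave: Cable   
Dave: Webcam  
Carol: Charger
Eve: Monitor  
Carol: Headset
Bob: Monitor  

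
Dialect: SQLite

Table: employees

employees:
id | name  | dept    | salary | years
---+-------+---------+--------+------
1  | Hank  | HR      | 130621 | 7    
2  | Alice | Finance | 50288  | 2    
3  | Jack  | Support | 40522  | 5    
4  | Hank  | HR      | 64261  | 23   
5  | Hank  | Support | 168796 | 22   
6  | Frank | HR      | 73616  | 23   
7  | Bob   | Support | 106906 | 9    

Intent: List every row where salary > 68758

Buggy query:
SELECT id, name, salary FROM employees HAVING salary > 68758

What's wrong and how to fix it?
Bug: This is a non-aggregate query (no GROUP BY, no aggregates), so in SQLite the HAVING clause is invalid here; a row-level condition belongs in WHERE

Fix: Replace HAVING with WHERE since the condition applies to individual rows

Corrected query:
SELECT id, name, salary FROM employees WHERE salary > 68758

Result:
id | name  | salary
---+-------+-------
1  | Hank  | 130621
5  | Hank  | 168796
6  | Frank | 73616 
7  | Bob   | 106906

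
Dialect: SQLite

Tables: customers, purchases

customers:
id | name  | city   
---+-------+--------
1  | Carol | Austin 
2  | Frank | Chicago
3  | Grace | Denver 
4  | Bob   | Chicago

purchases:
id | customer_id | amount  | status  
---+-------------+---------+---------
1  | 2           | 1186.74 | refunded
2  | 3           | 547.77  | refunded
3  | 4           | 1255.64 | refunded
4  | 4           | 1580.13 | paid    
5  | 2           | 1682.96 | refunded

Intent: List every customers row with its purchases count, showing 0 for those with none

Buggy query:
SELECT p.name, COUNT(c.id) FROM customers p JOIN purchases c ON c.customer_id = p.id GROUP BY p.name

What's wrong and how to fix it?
Bug: An inner join excludes parents with zero children

Fix: Switch to LEFT JOIN to retain unmatched parent rows

Corrected query:
SELECT p.name, COUNT(c.id) FROM customers p LEFT JOIN purchases c ON c.customer_id = p.id GROUP BY p.name

Result:
name  | COUNT(c.id)
------+------------
Bob   | 2          
Carol | 0          
Frank | 2          
Grace | 1          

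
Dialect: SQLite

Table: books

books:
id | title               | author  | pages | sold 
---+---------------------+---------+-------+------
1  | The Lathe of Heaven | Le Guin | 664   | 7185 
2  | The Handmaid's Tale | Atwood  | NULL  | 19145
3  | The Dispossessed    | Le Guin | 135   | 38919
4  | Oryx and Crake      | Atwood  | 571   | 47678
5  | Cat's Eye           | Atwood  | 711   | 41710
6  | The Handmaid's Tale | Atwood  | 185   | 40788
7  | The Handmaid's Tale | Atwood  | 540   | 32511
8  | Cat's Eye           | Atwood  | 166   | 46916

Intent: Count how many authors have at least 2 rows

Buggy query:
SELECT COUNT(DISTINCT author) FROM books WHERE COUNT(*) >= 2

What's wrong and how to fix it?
Bug: WHERE filters individual rows, not groups, so a group-level COUNT is invalid there

Fix: Use a subquery that GROUPs and filters with HAVING, then count its rows

Corrected query:
SELECT COUNT(*) FROM (SELECT author FROM books GROUP BY author HAVING COUNT(*) >= 2)

Result:
COUNT(*)
--------
2       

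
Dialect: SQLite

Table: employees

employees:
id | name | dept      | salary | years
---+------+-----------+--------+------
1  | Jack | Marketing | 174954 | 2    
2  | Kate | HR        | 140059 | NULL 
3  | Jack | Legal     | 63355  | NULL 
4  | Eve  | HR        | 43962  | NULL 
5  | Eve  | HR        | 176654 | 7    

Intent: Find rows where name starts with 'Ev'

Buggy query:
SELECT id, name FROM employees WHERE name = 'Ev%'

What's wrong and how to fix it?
Bug: '=' compares the literal string including the % character; pattern matching needs LIKE

Fix: Replace '=' with LIKE so 'Ev%' is treated as a pattern

Corrected query:
SELECT id, name FROM employees WHERE name LIKE 'Ev%'

Result:
id | name
---+-----
4  | Eve 
5  | Eve 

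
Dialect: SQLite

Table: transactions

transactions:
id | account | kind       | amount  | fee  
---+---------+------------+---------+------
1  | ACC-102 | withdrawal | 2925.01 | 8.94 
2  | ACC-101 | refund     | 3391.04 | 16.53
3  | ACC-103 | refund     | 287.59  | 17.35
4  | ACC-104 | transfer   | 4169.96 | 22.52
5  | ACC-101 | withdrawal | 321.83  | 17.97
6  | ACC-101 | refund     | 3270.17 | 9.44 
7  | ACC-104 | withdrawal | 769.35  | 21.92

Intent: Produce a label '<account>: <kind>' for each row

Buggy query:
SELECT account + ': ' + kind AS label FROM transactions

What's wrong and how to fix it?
Bug: SQLite uses || for string concatenation; + coerces text to numbers (yielding 0)

Fix: Use the || operator for string concatenation

Corrected query:
SELECT account || ': ' || kind AS label FROM transactions

Result:
label              
-------------------
ACC-102: withdrawal
ACC-101: refund    
ACC-103: refund    
ACC-104: transfer  
ACC-101: withdrawal
ACC-101: refund    
ACC-104: withdrawal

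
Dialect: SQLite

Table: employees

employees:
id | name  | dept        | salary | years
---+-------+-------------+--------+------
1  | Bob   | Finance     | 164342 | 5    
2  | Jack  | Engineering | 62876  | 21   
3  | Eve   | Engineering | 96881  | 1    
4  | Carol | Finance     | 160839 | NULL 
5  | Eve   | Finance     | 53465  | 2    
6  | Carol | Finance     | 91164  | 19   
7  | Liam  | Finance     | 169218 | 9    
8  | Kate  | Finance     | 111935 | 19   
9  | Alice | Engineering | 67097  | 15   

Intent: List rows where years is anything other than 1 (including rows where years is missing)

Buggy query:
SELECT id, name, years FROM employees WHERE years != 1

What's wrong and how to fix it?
Bug: 'years != 1' is unknown when years is NULL, so NULL rows are silently excluded

Fix: Handle NULL separately with IS NULL alongside the inequality

Corrected query:
SELECT id, name, years FROM employees WHERE years != 1 OR years IS NULL

Result:
id | name  | years
---+-------+------
1  | Bob   | 5    
2  | Jack  | 21   
4  | Carol | NULL 
5  | Eve   | 2    
6  | Carol | 19   
7  | Liam  | 9    
8  | Kate  | 19   
9  | Alice | 15   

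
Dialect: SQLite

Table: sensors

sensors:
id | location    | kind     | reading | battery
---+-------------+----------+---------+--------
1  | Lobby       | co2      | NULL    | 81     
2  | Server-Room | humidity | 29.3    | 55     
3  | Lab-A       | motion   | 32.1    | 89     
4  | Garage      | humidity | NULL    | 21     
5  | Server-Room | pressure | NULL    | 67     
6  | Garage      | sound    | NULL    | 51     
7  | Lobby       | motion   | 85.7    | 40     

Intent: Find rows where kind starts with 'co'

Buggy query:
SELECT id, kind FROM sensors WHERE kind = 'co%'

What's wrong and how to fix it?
Bug: '=' compares the literal string including the % character; pattern matching needs LIKE

Fix: Replace '=' with LIKE so 'co%' is treated as a pattern

Corrected query:
SELECT id, kind FROM sensors WHERE kind LIKE 'co%'

Result:
id | kind
---+-----
1  | co2 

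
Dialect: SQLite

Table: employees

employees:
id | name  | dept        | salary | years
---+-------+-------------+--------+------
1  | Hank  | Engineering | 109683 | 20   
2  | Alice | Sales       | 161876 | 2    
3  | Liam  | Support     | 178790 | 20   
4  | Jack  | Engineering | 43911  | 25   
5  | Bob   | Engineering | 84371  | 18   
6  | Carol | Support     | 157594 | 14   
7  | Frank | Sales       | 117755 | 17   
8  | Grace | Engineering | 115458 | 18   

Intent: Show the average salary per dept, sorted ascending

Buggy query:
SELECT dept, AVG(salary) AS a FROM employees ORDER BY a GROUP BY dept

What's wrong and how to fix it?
Bug: ORDER BY appears before GROUP BY; SQL clause order requires GROUP BY first

Fix: Reorder: SELECT … FROM … GROUP BY … ORDER BY …

Corrected query:
SELECT dept, AVG(salary) AS a FROM employees GROUP BY dept ORDER BY a

Result:
dept        | a       
------------+---------
Engineering | 88355.75
Sales       | 139815.5
Support     | 168192  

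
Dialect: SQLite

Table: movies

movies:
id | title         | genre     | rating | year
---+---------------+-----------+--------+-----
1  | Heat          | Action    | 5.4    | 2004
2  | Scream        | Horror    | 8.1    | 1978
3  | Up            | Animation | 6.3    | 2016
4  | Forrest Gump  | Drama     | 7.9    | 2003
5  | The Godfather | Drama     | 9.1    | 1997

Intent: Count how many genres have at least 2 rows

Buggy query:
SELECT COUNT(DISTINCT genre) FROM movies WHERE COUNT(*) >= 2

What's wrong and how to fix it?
Bug: COUNT(*) cannot appear in WHERE; the per-group count doesn't exist yet

Fix: Group first with HAVING COUNT(*) >= 2, then COUNT the resulting groups

Corrected query:
SELECT COUNT(*) FROM (SELECT genre FROM movies GROUP BY genre HAVING COUNT(*) >= 2)

Result:
COUNT(*)
--------
1       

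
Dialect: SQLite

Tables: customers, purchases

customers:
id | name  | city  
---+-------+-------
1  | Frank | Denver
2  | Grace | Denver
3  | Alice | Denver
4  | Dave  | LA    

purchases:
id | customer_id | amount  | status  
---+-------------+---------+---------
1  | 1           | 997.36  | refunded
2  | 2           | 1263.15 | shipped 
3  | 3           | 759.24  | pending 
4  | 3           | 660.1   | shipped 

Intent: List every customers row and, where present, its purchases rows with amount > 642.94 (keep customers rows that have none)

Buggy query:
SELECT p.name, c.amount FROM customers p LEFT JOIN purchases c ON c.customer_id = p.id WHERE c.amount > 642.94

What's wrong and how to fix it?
Bug: Filtering c.amount in WHERE discards the NULL rows produced by LEFT JOIN, turning it into an inner join

Fix: Move the right-table condition into the ON clause so unmatched parents are kept

Corrected query:
SELECT p.name, c.amount FROM customers p LEFT JOIN purchases c ON c.customer_id = p.id AND c.amount > 642.94

Result:
name  | amount 
------+--------
Frank | 997.36 
Grace | 1263.15
Alice | 660.1  
Alice | 759.24 
Dave  | NULL   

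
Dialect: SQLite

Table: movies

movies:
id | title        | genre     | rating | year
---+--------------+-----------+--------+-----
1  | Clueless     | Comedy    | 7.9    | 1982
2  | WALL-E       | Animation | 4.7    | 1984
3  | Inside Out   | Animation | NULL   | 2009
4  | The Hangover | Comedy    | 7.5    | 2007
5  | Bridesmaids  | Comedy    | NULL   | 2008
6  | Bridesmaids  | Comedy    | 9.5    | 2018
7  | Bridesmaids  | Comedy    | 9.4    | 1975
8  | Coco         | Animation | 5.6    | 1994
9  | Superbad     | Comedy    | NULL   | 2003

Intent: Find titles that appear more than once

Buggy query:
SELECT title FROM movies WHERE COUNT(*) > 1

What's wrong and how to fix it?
Bug: WHERE can't reference COUNT(*); aggregates are computed after WHERE

Fix: GROUP BY title, then filter groups with HAVING COUNT(*) > 1

Corrected query:
SELECT title FROM movies GROUP BY title HAVING COUNT(*) > 1

Result:
title      
-----------
Bridesmaids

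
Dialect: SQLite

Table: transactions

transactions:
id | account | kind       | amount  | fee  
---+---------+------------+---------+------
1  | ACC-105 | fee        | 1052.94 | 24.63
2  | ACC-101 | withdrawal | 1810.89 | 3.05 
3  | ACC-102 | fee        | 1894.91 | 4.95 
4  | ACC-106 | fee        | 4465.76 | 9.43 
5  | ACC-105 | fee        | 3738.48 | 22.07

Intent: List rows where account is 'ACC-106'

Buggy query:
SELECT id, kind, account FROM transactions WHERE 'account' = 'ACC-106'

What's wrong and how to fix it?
Bug: 'account' in single quotes is a string literal, not the column; the comparison is literal-vs-literal and never true

Fix: Reference the column as account without single quotes

Corrected query:
SELECT id, kind, account FROM transactions WHERE account = 'ACC-106'

Result:
id | kind | account
---+------+--------
4  | fee  | ACC-106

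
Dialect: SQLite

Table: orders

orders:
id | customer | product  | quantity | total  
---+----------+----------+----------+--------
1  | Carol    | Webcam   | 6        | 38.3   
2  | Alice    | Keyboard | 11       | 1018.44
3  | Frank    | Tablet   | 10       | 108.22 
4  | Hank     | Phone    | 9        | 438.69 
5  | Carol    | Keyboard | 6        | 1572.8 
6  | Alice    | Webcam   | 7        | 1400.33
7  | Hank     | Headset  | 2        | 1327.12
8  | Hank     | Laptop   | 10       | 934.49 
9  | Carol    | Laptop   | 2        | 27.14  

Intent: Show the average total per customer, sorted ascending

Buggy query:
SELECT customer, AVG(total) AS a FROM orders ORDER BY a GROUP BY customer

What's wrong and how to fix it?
Bug: ORDER BY appears before GROUP BY; SQL clause order requires GROUP BY first

Fix: Move ORDER BY to the end, after GROUP BY

Corrected query:
SELECT customer, AVG(total) AS a FROM orders GROUP BY customer ORDER BY a

Result:
customer | a       
---------+---------
Frank    | 108.22  
Carol    | 546.08  
Hank     | 900.1   
Alice    | 1209.385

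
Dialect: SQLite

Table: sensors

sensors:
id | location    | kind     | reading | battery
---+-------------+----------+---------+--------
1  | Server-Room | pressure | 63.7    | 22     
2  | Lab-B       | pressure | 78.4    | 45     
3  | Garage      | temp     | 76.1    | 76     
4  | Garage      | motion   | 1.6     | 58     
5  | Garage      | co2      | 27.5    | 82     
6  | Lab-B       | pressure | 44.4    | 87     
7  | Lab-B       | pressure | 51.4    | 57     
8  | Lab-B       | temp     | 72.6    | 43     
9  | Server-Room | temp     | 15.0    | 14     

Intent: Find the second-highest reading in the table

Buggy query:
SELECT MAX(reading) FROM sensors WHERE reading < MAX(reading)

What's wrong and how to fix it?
Bug: MAX(reading) on the right of the comparison is an aggregate-in-WHERE error

Fix: Put the inner MAX in a scalar subquery

Corrected query:
SELECT MAX(reading) FROM sensors WHERE reading < (SELECT MAX(reading) FROM sensors)

Result:
MAX(reading)
------------
76.1        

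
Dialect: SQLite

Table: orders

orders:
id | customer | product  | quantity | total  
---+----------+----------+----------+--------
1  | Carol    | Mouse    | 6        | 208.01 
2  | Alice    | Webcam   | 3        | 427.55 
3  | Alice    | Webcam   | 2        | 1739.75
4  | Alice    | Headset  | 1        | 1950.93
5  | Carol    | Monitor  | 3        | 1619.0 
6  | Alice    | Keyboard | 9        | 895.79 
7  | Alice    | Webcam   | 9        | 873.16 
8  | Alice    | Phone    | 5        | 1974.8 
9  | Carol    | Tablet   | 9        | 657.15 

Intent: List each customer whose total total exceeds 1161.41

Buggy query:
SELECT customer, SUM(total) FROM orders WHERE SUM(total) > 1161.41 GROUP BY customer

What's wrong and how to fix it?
Bug: Aggregate functions cannot appear in a WHERE clause

Fix: Use HAVING (which filters groups after aggregation) instead of WHERE

Corrected query:
SELECT customer, SUM(total) FROM orders GROUP BY customer HAVING SUM(total) > 1161.41

Result:
customer | SUM(total)
---------+-----------
Alice    | 7861.98   
Carol    | 2484.16   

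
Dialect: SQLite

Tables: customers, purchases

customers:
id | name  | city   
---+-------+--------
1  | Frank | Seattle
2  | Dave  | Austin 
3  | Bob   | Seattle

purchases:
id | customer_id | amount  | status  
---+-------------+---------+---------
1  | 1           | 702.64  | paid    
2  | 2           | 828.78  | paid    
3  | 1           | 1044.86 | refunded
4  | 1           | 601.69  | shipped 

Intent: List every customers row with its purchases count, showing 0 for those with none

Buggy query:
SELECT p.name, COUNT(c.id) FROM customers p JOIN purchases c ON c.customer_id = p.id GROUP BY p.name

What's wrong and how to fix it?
Bug: INNER JOIN drops customers rows that have no matching purchases rows

Fix: Use LEFT JOIN so parents without children still appear (COUNT(c.id) gives 0)

Corrected query:
SELECT p.name, COUNT(c.id) FROM customers p LEFT JOIN purchases c ON c.customer_id = p.id GROUP BY p.name

Result:
name  | COUNT(c.id)
------+------------
Bob   | 0          
Dave  | 1          
Frank | 3          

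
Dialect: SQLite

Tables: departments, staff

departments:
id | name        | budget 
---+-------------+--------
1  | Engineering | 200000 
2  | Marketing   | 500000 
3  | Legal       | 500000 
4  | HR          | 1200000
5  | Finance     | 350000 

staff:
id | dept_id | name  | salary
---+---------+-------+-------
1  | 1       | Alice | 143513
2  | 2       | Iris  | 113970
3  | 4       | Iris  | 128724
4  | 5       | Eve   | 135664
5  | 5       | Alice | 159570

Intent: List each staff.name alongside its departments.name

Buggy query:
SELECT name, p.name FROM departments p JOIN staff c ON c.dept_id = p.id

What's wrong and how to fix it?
Bug: 'name' exists in both joined tables, so the database can't tell which one is meant

Fix: Qualify the column with its table alias (c.name)

Corrected query:
SELECT c.name, p.name FROM departments p JOIN staff c ON c.dept_id = p.id

Result:
name  | name       
------+------------
Alice | Engineering
Iris  | Marketing  
Iris  | HR         
Eve   | Finance    
Alice | Finance    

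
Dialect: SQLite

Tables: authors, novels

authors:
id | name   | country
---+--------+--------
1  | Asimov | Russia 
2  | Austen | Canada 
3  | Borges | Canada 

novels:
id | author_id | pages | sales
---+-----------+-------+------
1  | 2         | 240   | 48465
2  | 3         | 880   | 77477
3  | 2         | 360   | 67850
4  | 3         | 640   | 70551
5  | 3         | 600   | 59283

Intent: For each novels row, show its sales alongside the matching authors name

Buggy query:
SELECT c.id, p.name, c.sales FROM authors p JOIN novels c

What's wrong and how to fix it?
Bug: Missing join condition: each novels row is matched to all authors rows instead of just its own

Fix: Add ON c.author_id = p.id to the JOIN

Corrected query:
SELECT c.id, p.name, c.sales FROM authors p JOIN novels c ON c.author_id = p.id

Result:
id | name   | sales
---+--------+------
1  | Austen | 48465
2  | Borges | 77477
3  | Austen | 67850
4  | Borges | 70551
5  | Borges | 59283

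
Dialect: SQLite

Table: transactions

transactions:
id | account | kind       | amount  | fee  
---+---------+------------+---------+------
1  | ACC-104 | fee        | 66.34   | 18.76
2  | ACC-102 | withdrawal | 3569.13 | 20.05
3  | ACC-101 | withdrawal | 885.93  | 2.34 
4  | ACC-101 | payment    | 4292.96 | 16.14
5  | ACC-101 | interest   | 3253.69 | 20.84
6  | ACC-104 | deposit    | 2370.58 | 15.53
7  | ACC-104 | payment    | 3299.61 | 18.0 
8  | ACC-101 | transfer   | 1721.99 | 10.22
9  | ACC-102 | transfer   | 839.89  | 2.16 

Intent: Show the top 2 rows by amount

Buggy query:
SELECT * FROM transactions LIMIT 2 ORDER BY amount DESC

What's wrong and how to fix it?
Bug: ORDER BY cannot follow LIMIT; LIMIT is the final clause

Fix: Swap the clauses: ORDER BY first, then LIMIT

Corrected query:
SELECT * FROM transactions ORDER BY amount DESC LIMIT 2

Result:
id | account | kind       | amount  | fee  
---+---------+------------+---------+------
4  | ACC-101 | payment    | 4292.96 | 16.14
2  | ACC-102 | withdrawal | 3569.13 | 20.05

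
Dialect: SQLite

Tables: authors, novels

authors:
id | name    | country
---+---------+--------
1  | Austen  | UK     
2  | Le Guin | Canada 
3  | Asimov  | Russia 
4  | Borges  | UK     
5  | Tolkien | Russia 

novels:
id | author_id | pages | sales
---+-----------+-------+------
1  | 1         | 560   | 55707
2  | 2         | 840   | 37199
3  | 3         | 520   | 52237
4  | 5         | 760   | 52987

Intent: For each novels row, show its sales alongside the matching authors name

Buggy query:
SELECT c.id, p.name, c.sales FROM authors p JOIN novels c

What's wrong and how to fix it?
Bug: JOIN with no ON clause produces a cartesian product; every novels row pairs with every authors row

Fix: Add ON c.author_id = p.id to the JOIN

Corrected query:
SELECT c.id, p.name, c.sales FROM authors p JOIN novels c ON c.author_id = p.id

Result:
id | name    | sales
---+---------+------
1  | Austen  | 55707
2  | Le Guin | 37199
3  | Asimov  | 52237
4  | Tolkien | 52987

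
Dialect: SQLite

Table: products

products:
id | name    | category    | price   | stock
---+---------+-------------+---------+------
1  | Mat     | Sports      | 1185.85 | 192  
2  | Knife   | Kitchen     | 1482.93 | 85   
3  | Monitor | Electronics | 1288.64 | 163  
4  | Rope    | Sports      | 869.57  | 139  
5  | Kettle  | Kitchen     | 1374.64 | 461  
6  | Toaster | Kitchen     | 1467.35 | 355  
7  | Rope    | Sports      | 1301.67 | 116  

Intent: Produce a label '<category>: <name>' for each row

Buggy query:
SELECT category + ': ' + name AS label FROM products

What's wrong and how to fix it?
Bug: SQLite uses || for string concatenation; + coerces text to numbers (yielding 0)

Fix: Replace + with || to concatenate text

Corrected query:
SELECT category || ': ' || name AS label FROM products

Result:
label               
--------------------
Sports: Mat         
Kitchen: Knife      
Electronics: Monitor
Sports: Rope        
Kitchen: Kettle     
Kitchen: Toaster    
Sports: Rope        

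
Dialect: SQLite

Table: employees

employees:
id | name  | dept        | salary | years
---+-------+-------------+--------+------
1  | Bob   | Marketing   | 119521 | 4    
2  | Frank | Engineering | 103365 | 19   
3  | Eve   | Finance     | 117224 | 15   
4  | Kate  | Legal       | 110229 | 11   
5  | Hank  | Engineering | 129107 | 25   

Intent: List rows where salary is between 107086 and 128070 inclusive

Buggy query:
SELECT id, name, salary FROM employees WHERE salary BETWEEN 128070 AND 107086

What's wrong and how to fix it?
Bug: BETWEEN expects the lower bound first; with 128070 AND 107086 the range is empty

Fix: Write BETWEEN 107086 AND 128070

Corrected query:
SELECT id, name, salary FROM employees WHERE salary BETWEEN 107086 AND 128070

Result:
id | name | salary
---+------+-------
1  | Bob  | 119521
3  | Eve  | 117224
4  | Kate | 110229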